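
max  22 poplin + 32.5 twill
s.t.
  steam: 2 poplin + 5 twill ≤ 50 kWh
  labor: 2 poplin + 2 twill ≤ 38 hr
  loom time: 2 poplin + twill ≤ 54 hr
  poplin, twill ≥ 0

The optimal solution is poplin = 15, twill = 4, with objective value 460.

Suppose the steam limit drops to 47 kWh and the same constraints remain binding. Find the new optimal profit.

449.5

Binding: steam and labor. Non-binding: loom time (20 unused).
By complementary slackness, y = 0 for the non-binding constraint.
Dual feasibility on the basic columns requires 2·y_steam + 2·y_labor = 22, 5·y_steam + 2·y_labor = 32.5.
Solving: y_steam = 3.5, y_labor = 7.5.
Δz = y_steam·Δb = 3.5 × (-3) = -10.5, so new z* = 460 − 10.5 = 449.5.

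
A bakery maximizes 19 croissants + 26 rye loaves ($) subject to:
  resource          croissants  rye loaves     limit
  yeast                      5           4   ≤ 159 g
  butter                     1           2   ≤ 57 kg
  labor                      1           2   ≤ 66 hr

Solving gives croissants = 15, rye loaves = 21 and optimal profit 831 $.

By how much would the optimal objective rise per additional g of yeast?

Check each constraint at x*: yeast 159/159 (tight); butter 57/57 (tight); labor 57/66 (slack 9).
By complementary slackness, y = 0 for the non-binding constraint.
The binding rows give the dual system: 5·y_yeast + 1·y_butter = 19 and 4·y_yeast + 2·y_butter = 26.
This yields shadow prices y_yeast = 2, y_butter = 9.
Shadow price of yeast = 2.

2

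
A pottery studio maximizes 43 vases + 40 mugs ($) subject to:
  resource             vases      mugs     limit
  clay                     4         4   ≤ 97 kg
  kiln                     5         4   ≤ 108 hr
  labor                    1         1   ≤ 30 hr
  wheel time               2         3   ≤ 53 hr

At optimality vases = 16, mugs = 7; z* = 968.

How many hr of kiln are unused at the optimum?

kiln used = 5·16 + 4·7 = 108; slack = 108 − 108 = 0.

0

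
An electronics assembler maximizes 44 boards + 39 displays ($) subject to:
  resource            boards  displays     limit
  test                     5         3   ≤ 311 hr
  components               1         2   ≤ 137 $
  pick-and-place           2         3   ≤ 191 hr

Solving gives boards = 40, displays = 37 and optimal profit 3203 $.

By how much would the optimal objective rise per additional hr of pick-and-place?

7

Binding: test and pick-and-place. Non-binding: components (23 unused).
Since components is not tight, its dual is 0.
From A_Bᵀ y = c: 5·y_test + 2·y_pick-and-place = 44; 3·y_test + 3·y_pick-and-place = 39.
This yields shadow prices y_test = 6, y_pick-and-place = 7.
Shadow price of pick-and-place = 7.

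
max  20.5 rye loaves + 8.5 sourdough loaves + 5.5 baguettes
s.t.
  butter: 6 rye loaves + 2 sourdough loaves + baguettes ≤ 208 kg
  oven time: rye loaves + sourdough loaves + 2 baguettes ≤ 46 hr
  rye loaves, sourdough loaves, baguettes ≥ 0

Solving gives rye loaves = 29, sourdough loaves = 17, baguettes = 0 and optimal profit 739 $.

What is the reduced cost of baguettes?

Check each constraint at x*: butter 208/208 (tight); oven time 46/46 (tight).
The binding rows give the dual system: 6·y_butter + 1·y_oven time = 20.5 and 2·y_butter + 1·y_oven time = 8.5.
→ y_butter = 3 and y_oven time = 2.5.
Reduced cost of baguettes: c₃ − yᵀa₃ = 5.5 − (3·1 + 2.5·2) = 5.5 − 8 = -2.5.

-2.5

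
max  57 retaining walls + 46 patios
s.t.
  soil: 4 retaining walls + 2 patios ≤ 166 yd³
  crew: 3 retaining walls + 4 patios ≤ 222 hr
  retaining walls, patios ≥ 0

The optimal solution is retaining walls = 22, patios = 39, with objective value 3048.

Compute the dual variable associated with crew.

7

At the optimum: soil uses 166 of 166 (binding); crew uses 222 of 222 (binding).
From A_Bᵀ y = c: 4·y_soil + 3·y_crew = 57; 2·y_soil + 4·y_crew = 46.
This yields shadow prices y_soil = 9, y_crew = 7.
Shadow price of crew = 7.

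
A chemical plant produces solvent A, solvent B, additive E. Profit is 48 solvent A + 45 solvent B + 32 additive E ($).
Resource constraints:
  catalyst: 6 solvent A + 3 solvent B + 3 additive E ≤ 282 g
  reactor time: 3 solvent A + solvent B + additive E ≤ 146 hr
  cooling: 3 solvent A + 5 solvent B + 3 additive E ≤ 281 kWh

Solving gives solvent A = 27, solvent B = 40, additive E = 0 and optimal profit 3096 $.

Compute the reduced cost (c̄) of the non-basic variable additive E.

-1

Check each constraint at x*: catalyst 282/282 (tight); reactor time 121/146 (slack 25); cooling 281/281 (tight).
Slack constraints have shadow price 0 (complementary slackness).
The binding rows give the dual system: 6·y_catalyst + 3·y_cooling = 48 and 3·y_catalyst + 5·y_cooling = 45.
Solving: y_catalyst = 5, y_cooling = 6.
Reduced cost of additive E: c₃ − yᵀa₃ = 32 − (5·3 + 6·3) = 32 − 33 = -1.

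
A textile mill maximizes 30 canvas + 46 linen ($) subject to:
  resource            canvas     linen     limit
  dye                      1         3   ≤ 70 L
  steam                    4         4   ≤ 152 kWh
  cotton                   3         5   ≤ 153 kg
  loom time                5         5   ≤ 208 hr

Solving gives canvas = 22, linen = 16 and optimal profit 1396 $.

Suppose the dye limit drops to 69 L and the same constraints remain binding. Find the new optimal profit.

At the optimum: dye uses 70 of 70 (binding); steam uses 152 of 152 (binding); cotton uses 146 of 153 (slack = 7); loom time uses 190 of 208 (slack = 18).
By complementary slackness, y = 0 for the non-binding constraints.
Dual feasibility on the basic columns requires 1·y_dye + 4·y_steam = 30, 3·y_dye + 4·y_steam = 46.
This yields shadow prices y_dye = 8, y_steam = 5.5.
Δz = y_dye·Δb = 8 × (-1) = -8, so new z* = 1396 − 8 = 1388.

1388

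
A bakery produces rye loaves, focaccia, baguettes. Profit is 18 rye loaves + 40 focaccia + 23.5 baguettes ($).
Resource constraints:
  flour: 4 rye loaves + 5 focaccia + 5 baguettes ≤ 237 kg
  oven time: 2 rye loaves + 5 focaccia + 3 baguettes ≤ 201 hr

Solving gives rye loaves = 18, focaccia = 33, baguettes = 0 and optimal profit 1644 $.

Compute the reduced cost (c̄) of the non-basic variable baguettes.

Both flour and oven time are binding at x*.
From A_Bᵀ y = c: 4·y_flour + 2·y_oven time = 18; 5·y_flour + 5·y_oven time = 40.
Solving: y_flour = 1, y_oven time = 7.
Reduced cost of baguettes: c₃ − yᵀa₃ = 23.5 − (1·5 + 7·3) = 23.5 − 26 = -2.5.

-2.5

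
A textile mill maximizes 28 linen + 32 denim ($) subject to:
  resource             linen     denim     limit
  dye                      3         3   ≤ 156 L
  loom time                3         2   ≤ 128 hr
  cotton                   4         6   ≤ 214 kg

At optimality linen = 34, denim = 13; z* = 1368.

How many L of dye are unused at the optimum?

15

dye used = 3·34 + 3·13 = 141; slack = 156 − 141 = 15.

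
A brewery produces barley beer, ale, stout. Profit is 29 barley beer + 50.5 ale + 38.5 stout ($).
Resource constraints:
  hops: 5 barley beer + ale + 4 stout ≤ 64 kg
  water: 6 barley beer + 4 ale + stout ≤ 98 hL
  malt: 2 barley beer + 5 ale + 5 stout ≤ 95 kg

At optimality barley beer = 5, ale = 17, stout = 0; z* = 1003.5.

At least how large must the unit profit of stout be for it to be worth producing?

Check each constraint at x*: hops 42/64 (slack 22); water 98/98 (tight); malt 95/95 (tight).
Since hops is not tight, its dual is 0.
Dual feasibility on the basic columns requires 6·y_water + 2·y_malt = 29, 4·y_water + 5·y_malt = 50.5.
→ y_water = 2 and y_malt = 8.5.
stout enters the basis when its profit ≥ yᵀa₃ = 2·1 + 8.5·5 = 44.5.

44.5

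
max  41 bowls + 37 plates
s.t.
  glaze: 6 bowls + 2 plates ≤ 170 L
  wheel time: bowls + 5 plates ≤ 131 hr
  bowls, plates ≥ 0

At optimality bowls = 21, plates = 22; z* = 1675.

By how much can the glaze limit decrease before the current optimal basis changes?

117.6

Binding constraints: glaze, wheel time. The basis is B = [[6,2],[1,5]] with det 28.
Per unit decrease in glaze, x* moves by d = (-0.1786, 0.0357).
The basis stays optimal until bowls reaches 0; allowable decrease = 117.6 L.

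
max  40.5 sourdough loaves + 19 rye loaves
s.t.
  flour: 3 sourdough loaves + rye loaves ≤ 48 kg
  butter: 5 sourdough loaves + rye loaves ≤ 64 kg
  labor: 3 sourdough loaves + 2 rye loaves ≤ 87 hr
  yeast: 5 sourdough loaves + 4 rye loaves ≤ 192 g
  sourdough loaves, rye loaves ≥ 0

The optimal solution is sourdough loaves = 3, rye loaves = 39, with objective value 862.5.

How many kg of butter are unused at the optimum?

10

butter used = 5·3 + 1·39 = 54; slack = 64 − 54 = 10.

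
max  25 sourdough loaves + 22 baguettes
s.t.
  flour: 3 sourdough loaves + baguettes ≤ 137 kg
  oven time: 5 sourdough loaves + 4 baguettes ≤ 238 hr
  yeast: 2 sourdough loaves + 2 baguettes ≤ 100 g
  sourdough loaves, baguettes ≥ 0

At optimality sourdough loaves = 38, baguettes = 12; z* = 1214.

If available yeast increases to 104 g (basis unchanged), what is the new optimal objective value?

Binding: oven time and yeast. Non-binding: flour (11 unused).
Slack constraints have shadow price 0 (complementary slackness).
Dual feasibility on the basic columns requires 5·y_oven time + 2·y_yeast = 25, 4·y_oven time + 2·y_yeast = 22.
Solving: y_oven time = 3, y_yeast = 5.
Δz = y_yeast·Δb = 5 × (4) = 20, so new z* = 1214 + 20 = 1234.

1234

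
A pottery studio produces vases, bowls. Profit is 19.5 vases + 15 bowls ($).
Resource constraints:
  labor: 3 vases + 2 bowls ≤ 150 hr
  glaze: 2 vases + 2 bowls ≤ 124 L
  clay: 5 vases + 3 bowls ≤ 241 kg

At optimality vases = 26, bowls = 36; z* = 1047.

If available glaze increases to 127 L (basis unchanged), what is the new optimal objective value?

Check each constraint at x*: labor 150/150 (tight); glaze 124/124 (tight); clay 238/241 (slack 3).
Slack constraints have shadow price 0 (complementary slackness).
Dual feasibility on the basic columns requires 3·y_labor + 2·y_glaze = 19.5, 2·y_labor + 2·y_glaze = 15.
This yields shadow prices y_labor = 4.5, y_glaze = 3.
Δz = y_glaze·Δb = 3 × (3) = 9, so new z* = 1047 + 9 = 1056.

1056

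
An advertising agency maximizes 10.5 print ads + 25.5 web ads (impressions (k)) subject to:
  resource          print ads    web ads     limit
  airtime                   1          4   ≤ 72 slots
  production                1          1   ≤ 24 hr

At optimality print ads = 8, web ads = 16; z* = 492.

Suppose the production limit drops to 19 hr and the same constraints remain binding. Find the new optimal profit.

Both airtime and production are binding at x*.
From A_Bᵀ y = c: 1·y_airtime + 1·y_production = 10.5; 4·y_airtime + 1·y_production = 25.5.
Solving: y_airtime = 5, y_production = 5.5.
Δz = y_production·Δb = 5.5 × (-5) = -27.5, so new z* = 492 − 27.5 = 464.5.

464.5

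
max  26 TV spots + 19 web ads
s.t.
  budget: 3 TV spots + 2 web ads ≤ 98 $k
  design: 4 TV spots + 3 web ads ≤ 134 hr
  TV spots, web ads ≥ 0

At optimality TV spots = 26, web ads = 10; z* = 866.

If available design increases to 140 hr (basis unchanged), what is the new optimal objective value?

Both budget and design are binding at x*.
Dual feasibility on the basic columns requires 3·y_budget + 4·y_design = 26, 2·y_budget + 3·y_design = 19.
This yields shadow prices y_budget = 2, y_design = 5.
Δz = y_design·Δb = 5 × (6) = 30, so new z* = 866 + 30 = 896.

896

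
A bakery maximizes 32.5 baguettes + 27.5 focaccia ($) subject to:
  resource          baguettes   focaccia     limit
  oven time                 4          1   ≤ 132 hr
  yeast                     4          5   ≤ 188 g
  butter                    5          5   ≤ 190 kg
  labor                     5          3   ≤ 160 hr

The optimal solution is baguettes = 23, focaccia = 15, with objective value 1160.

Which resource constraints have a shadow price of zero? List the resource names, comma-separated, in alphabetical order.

oven time: 107/132 (slack 25)
yeast: 167/188 (slack 21)
butter: 190/190 (binding)
labor: 160/160 (binding)
By complementary slackness, a constraint with positive slack has shadow price 0 → oven time, yeast.

oven time, yeast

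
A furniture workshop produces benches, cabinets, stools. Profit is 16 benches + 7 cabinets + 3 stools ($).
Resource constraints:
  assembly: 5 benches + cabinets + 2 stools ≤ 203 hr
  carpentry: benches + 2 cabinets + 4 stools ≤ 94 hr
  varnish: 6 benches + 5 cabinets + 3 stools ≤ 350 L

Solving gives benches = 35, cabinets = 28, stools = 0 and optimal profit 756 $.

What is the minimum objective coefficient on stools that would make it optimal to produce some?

7

Binding: assembly and varnish. Non-binding: carpentry (3 unused).
Since carpentry is not tight, its dual is 0.
Dual feasibility on the basic columns requires 5·y_assembly + 6·y_varnish = 16, 1·y_assembly + 5·y_varnish = 7.
→ y_assembly = 2 and y_varnish = 1.
stools enters the basis when its profit ≥ yᵀa₃ = 2·2 + 1·3 = 7.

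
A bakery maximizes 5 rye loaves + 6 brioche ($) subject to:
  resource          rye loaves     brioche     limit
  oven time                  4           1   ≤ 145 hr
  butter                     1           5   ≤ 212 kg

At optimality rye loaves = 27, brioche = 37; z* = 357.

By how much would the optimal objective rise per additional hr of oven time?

At the optimum: oven time uses 145 of 145 (binding); butter uses 212 of 212 (binding).
Dual feasibility on the basic columns requires 4·y_oven time + 1·y_butter = 5, 1·y_oven time + 5·y_butter = 6.
Solving: y_oven time = 1, y_butter = 1.
Shadow price of oven time = 1.

1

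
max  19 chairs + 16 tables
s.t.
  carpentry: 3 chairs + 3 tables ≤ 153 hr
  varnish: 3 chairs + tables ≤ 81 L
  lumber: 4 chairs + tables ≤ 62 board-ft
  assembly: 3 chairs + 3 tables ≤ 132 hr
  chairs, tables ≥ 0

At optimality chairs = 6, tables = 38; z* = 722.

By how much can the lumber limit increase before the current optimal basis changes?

37.5

Binding constraints: lumber, assembly. The basis is B = [[4,1],[3,3]] with det 9.
Per unit increase in lumber, x* moves by d = (0.3333, -0.3333).
The basis stays optimal until varnish becomes binding; allowable increase = 37.5 board-ft.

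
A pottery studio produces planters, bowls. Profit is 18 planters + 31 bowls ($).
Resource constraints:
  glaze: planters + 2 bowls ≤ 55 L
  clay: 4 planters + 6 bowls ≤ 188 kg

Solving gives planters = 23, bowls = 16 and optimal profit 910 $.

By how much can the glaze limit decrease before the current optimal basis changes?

Binding constraints: glaze, clay. The basis is B = [[1,2],[4,6]] with det -2.
Per unit decrease in glaze, x* moves by d = (3, -2).
The basis stays optimal until bowls reaches 0; allowable decrease = 8 L.

8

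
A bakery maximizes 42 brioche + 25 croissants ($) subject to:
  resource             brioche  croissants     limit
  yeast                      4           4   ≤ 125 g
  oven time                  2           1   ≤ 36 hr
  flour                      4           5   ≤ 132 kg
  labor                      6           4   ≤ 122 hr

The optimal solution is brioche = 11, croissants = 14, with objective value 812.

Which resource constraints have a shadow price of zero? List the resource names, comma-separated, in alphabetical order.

flour, yeast

yeast: 100/125 (slack 25)
oven time: 36/36 (binding)
flour: 114/132 (slack 18)
labor: 122/122 (binding)
By complementary slackness, a constraint with positive slack has shadow price 0 → flour, yeast.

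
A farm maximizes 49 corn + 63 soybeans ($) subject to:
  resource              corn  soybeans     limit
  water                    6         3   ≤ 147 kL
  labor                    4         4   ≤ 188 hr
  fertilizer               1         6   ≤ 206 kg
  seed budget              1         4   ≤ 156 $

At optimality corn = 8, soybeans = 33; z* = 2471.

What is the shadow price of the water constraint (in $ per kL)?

7

Check each constraint at x*: water 147/147 (tight); labor 164/188 (slack 24); fertilizer 206/206 (tight); seed budget 140/156 (slack 16).
Slack constraints have shadow price 0 (complementary slackness).
The binding rows give the dual system: 6·y_water + 1·y_fertilizer = 49 and 3·y_water + 6·y_fertilizer = 63.
This yields shadow prices y_water = 7, y_fertilizer = 7.
Shadow price of water = 7.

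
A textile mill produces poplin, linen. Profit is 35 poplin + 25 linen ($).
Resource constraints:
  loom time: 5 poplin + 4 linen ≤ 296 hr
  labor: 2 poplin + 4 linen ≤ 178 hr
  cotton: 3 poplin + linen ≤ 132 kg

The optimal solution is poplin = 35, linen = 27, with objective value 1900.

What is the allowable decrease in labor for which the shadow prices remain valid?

Binding constraints: labor, cotton. The basis is B = [[2,4],[3,1]] with det -10.
Per unit decrease in labor, x* moves by d = (0.1, -0.3).
The basis stays optimal until linen reaches 0; allowable decrease = 90 hr.

90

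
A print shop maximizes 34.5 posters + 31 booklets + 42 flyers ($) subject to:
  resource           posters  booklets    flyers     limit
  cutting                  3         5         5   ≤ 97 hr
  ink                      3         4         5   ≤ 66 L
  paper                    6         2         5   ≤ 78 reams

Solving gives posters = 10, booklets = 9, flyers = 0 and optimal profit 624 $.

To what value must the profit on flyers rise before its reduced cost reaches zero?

45

At the optimum: cutting uses 75 of 97 (slack = 22); ink uses 66 of 66 (binding); paper uses 78 of 78 (binding).
By complementary slackness, y = 0 for the non-binding constraint.
The binding rows give the dual system: 3·y_ink + 6·y_paper = 34.5 and 4·y_ink + 2·y_paper = 31.
This yields shadow prices y_ink = 6.5, y_paper = 2.5.
flyers enters the basis when its profit ≥ yᵀa₃ = 6.5·5 + 2.5·5 = 45.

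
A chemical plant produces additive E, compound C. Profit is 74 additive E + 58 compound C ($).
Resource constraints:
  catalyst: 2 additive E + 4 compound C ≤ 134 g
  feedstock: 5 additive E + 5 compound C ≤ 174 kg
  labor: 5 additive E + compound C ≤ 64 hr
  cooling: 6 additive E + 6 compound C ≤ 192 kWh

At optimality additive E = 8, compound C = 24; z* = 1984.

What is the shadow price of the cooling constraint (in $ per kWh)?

9

Binding: labor and cooling. Non-binding: catalyst (22 unused), feedstock (14 unused).
Since catalyst, feedstock are not tight, their duals are 0.
The binding rows give the dual system: 5·y_labor + 6·y_cooling = 74 and 1·y_labor + 6·y_cooling = 58.
→ y_labor = 4 and y_cooling = 9.
Shadow price of cooling = 9.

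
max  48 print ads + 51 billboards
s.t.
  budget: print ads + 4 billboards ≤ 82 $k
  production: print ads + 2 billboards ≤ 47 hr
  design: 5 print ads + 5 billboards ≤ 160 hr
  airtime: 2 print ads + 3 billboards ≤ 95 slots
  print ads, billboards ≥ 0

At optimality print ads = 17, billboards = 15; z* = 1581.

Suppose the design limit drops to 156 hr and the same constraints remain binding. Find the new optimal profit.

At the optimum: budget uses 77 of 82 (slack = 5); production uses 47 of 47 (binding); design uses 160 of 160 (binding); airtime uses 79 of 95 (slack = 16).
Since budget, airtime are not tight, their duals are 0.
From A_Bᵀ y = c: 1·y_production + 5·y_design = 48; 2·y_production + 5·y_design = 51.
Solving: y_production = 3, y_design = 9.
Δz = y_design·Δb = 9 × (-4) = -36, so new z* = 1581 − 36 = 1545.

1545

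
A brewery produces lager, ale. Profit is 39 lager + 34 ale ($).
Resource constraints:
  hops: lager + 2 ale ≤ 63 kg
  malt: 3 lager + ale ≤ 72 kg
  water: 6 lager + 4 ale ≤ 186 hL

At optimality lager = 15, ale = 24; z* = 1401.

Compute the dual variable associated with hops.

6

Check each constraint at x*: hops 63/63 (tight); malt 69/72 (slack 3); water 186/186 (tight).
Since malt is not tight, its dual is 0.
From A_Bᵀ y = c: 1·y_hops + 6·y_water = 39; 2·y_hops + 4·y_water = 34.
→ y_hops = 6 and y_water = 5.5.
Shadow price of hops = 6.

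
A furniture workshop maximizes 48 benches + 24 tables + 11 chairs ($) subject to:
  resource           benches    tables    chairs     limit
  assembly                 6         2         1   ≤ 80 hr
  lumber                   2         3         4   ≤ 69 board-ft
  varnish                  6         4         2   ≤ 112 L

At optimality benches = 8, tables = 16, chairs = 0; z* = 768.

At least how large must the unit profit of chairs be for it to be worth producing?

12

Check each constraint at x*: assembly 80/80 (tight); lumber 64/69 (slack 5); varnish 112/112 (tight).
Since lumber is not tight, its dual is 0.
Dual feasibility on the basic columns requires 6·y_assembly + 6·y_varnish = 48, 2·y_assembly + 4·y_varnish = 24.
→ y_assembly = 4 and y_varnish = 4.
chairs enters the basis when its profit ≥ yᵀa₃ = 4·1 + 4·2 = 12.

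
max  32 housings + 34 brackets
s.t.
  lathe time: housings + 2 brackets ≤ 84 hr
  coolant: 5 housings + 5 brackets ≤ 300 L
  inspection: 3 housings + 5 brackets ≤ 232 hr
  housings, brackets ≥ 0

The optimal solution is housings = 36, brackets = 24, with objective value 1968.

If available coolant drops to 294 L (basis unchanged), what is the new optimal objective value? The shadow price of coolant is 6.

Δb = -6, so new z* = 1968 + (6)·(-6) = 1968 − 36 = 1932.

1932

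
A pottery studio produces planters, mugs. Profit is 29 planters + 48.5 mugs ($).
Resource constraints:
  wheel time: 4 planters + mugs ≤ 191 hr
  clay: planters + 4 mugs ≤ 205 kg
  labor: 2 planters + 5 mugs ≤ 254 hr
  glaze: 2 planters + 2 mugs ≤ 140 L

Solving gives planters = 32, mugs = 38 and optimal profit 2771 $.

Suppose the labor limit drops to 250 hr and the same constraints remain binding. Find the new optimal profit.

2745

Check each constraint at x*: wheel time 166/191 (slack 25); clay 184/205 (slack 21); labor 254/254 (tight); glaze 140/140 (tight).
Slack constraints have shadow price 0 (complementary slackness).
The binding rows give the dual system: 2·y_labor + 2·y_glaze = 29 and 5·y_labor + 2·y_glaze = 48.5.
This yields shadow prices y_labor = 6.5, y_glaze = 8.
Δz = y_labor·Δb = 6.5 × (-4) = -26, so new z* = 2771 − 26 = 2745.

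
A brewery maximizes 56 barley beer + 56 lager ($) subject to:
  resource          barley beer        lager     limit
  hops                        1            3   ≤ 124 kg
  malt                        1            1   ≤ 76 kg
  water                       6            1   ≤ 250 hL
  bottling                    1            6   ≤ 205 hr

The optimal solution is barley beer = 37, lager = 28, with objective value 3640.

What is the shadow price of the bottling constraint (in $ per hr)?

Binding: water and bottling. Non-binding: hops (3 unused), malt (11 unused).
Slack constraints have shadow price 0 (complementary slackness).
From A_Bᵀ y = c: 6·y_water + 1·y_bottling = 56; 1·y_water + 6·y_bottling = 56.
Solving: y_water = 8, y_bottling = 8.
Shadow price of bottling = 8.

8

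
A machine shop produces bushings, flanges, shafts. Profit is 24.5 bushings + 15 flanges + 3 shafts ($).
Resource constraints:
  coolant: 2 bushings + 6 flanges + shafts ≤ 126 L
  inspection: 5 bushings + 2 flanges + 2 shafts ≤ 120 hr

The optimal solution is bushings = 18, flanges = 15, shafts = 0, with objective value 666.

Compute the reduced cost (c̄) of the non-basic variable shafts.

-7

Check each constraint at x*: coolant 126/126 (tight); inspection 120/120 (tight).
The binding rows give the dual system: 2·y_coolant + 5·y_inspection = 24.5 and 6·y_coolant + 2·y_inspection = 15.
This yields shadow prices y_coolant = 1, y_inspection = 4.5.
Reduced cost of shafts: c₃ − yᵀa₃ = 3 − (1·1 + 4.5·2) = 3 − 10 = -7.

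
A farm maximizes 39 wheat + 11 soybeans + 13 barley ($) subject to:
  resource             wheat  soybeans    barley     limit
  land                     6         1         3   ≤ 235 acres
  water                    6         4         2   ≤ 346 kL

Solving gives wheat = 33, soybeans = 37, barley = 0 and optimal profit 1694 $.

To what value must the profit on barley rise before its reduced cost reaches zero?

18

Both land and water are binding at x*.
The binding rows give the dual system: 6·y_land + 6·y_water = 39 and 1·y_land + 4·y_water = 11.
→ y_land = 5 and y_water = 1.5.
barley enters the basis when its profit ≥ yᵀa₃ = 5·3 + 1.5·2 = 18.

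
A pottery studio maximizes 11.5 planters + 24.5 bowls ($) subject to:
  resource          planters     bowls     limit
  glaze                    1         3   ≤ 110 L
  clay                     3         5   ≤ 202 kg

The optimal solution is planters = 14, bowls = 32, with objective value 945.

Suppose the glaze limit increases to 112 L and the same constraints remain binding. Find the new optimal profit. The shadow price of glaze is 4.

953

Δb = 2, so new z* = 945 + (4)·(2) = 945 + 8 = 953.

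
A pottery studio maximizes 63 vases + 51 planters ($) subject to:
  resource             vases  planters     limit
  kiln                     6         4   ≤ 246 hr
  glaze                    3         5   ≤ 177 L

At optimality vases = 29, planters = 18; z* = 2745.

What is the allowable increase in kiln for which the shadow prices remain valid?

108

Binding constraints: kiln, glaze. The basis is B = [[6,4],[3,5]] with det 18.
Per unit increase in kiln, x* moves by d = (0.2778, -0.1667).
The basis stays optimal until planters reaches 0; allowable increase = 108 hr.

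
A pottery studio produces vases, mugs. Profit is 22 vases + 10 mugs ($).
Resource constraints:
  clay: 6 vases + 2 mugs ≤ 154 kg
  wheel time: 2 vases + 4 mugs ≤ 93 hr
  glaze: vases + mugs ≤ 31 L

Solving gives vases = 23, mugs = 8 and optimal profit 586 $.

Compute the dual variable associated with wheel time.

0

Check each constraint at x*: clay 154/154 (tight); wheel time 78/93 (slack 15); glaze 31/31 (tight).
Since wheel time is not tight, its dual is 0.
The binding rows give the dual system: 6·y_clay + 1·y_glaze = 22 and 2·y_clay + 1·y_glaze = 10.
→ y_clay = 3 and y_glaze = 4.
Shadow price of wheel time = 0.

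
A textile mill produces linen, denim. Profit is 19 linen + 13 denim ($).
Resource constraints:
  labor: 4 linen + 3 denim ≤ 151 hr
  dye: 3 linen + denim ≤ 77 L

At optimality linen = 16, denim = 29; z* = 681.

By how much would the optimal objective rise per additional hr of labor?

Check each constraint at x*: labor 151/151 (tight); dye 77/77 (tight).
Dual feasibility on the basic columns requires 4·y_labor + 3·y_dye = 19, 3·y_labor + 1·y_dye = 13.
Solving: y_labor = 4, y_dye = 1.
Shadow price of labor = 4.

4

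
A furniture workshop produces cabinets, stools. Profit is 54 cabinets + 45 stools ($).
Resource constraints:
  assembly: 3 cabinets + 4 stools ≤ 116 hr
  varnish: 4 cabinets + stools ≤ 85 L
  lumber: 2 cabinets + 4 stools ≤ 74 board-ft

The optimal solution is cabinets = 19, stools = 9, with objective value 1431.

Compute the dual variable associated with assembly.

0

Check each constraint at x*: assembly 93/116 (slack 23); varnish 85/85 (tight); lumber 74/74 (tight).
Slack constraints have shadow price 0 (complementary slackness).
Dual feasibility on the basic columns requires 4·y_varnish + 2·y_lumber = 54, 1·y_varnish + 4·y_lumber = 45.
→ y_varnish = 9 and y_lumber = 9.
Shadow price of assembly = 0.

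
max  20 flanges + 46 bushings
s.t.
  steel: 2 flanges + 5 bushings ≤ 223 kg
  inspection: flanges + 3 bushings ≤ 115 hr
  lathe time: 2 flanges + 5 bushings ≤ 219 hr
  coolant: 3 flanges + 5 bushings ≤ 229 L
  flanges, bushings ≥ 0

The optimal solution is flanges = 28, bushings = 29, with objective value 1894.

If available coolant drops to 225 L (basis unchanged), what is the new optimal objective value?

At the optimum: steel uses 201 of 223 (slack = 22); inspection uses 115 of 115 (binding); lathe time uses 201 of 219 (slack = 18); coolant uses 229 of 229 (binding).
Since steel, lathe time are not tight, their duals are 0.
The binding rows give the dual system: 1·y_inspection + 3·y_coolant = 20 and 3·y_inspection + 5·y_coolant = 46.
→ y_inspection = 9.5 and y_coolant = 3.5.
Δz = y_coolant·Δb = 3.5 × (-4) = -14, so new z* = 1894 − 14 = 1880.

1880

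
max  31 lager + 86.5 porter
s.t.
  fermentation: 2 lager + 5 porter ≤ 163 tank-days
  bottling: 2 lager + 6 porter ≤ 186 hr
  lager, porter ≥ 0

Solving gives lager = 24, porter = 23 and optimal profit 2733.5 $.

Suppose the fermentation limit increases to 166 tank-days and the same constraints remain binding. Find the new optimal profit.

2753

Check each constraint at x*: fermentation 163/163 (tight); bottling 186/186 (tight).
From A_Bᵀ y = c: 2·y_fermentation + 2·y_bottling = 31; 5·y_fermentation + 6·y_bottling = 86.5.
This yields shadow prices y_fermentation = 6.5, y_bottling = 9.
Δz = y_fermentation·Δb = 6.5 × (3) = 19.5, so new z* = 2733.5 + 19.5 = 2753.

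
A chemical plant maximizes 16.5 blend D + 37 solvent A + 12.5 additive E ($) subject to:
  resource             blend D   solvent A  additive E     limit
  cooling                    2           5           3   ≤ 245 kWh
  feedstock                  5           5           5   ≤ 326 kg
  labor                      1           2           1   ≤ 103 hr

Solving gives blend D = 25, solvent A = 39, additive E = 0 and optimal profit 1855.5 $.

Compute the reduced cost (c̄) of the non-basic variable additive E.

-8

Binding: cooling and labor. Non-binding: feedstock (6 unused).
Slack constraints have shadow price 0 (complementary slackness).
From A_Bᵀ y = c: 2·y_cooling + 1·y_labor = 16.5; 5·y_cooling + 2·y_labor = 37.
This yields shadow prices y_cooling = 4, y_labor = 8.5.
Reduced cost of additive E: c₃ − yᵀa₃ = 12.5 − (4·3 + 8.5·1) = 12.5 − 20.5 = -8.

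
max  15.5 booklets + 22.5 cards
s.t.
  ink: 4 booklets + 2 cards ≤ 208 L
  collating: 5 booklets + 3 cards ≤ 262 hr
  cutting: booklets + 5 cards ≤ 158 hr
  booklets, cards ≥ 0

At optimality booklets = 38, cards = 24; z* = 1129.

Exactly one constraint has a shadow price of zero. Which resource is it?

ink: 200/208 (slack 8)
collating: 262/262 (binding)
cutting: 158/158 (binding)
By complementary slackness, a constraint with positive slack has shadow price 0 → ink.

ink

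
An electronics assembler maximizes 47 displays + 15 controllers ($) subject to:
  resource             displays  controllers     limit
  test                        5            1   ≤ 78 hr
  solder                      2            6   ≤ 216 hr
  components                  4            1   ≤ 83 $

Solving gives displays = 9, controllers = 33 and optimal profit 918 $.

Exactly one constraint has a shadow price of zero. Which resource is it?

test: 78/78 (binding)
solder: 216/216 (binding)
components: 69/83 (slack 14)
By complementary slackness, a constraint with positive slack has shadow price 0 → components.

components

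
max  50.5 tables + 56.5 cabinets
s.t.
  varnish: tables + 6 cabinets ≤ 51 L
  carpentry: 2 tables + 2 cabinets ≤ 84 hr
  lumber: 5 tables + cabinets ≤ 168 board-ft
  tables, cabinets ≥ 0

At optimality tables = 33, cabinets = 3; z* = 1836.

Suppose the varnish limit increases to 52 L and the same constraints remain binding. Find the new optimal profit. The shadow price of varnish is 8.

1844

Δb = 1, so new z* = 1836 + (8)·(1) = 1836 + 8 = 1844.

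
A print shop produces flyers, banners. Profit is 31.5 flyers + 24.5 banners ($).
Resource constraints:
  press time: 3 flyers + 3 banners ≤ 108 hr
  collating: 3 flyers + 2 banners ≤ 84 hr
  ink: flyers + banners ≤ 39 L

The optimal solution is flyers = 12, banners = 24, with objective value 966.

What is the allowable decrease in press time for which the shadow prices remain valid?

Binding constraints: press time, collating. The basis is B = [[3,3],[3,2]] with det -3.
Per unit decrease in press time, x* moves by d = (0.6667, -1).
The basis stays optimal until banners reaches 0; allowable decrease = 24 hr.

24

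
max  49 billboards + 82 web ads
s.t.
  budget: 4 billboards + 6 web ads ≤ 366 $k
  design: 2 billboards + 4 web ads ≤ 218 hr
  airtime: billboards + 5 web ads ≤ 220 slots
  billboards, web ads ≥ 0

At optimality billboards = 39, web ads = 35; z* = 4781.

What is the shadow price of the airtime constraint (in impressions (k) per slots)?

0

Check each constraint at x*: budget 366/366 (tight); design 218/218 (tight); airtime 214/220 (slack 6).
Slack constraints have shadow price 0 (complementary slackness).
From A_Bᵀ y = c: 4·y_budget + 2·y_design = 49; 6·y_budget + 4·y_design = 82.
→ y_budget = 8 and y_design = 8.5.
Shadow price of airtime = 0.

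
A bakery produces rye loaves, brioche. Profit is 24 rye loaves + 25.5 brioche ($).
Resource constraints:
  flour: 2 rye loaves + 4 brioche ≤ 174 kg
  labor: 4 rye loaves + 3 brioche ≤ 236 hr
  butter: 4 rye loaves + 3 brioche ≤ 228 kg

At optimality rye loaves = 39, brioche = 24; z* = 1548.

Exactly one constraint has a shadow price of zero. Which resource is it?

flour: 174/174 (binding)
labor: 228/236 (slack 8)
butter: 228/228 (binding)
By complementary slackness, a constraint with positive slack has shadow price 0 → labor.

labor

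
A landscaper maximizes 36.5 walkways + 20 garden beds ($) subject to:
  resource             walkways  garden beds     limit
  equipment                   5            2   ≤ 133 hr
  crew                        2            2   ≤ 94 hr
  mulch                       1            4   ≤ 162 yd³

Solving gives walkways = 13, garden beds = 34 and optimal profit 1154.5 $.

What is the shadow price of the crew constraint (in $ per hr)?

4.5

Binding: equipment and crew. Non-binding: mulch (13 unused).
Slack constraints have shadow price 0 (complementary slackness).
The binding rows give the dual system: 5·y_equipment + 2·y_crew = 36.5 and 2·y_equipment + 2·y_crew = 20.
→ y_equipment = 5.5 and y_crew = 4.5.
Shadow price of crew = 4.5.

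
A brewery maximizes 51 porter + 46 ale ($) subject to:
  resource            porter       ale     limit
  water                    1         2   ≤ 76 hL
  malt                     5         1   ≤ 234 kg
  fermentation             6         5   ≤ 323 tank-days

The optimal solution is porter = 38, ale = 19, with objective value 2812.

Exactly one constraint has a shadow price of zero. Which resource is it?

malt

water: 76/76 (binding)
malt: 209/234 (slack 25)
fermentation: 323/323 (binding)
By complementary slackness, a constraint with positive slack has shadow price 0 → malt.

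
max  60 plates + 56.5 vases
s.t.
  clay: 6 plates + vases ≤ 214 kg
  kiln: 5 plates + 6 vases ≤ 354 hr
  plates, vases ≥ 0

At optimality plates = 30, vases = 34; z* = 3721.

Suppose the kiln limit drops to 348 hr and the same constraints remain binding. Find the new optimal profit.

Both clay and kiln are binding at x*.
From A_Bᵀ y = c: 6·y_clay + 5·y_kiln = 60; 1·y_clay + 6·y_kiln = 56.5.
→ y_clay = 2.5 and y_kiln = 9.
Δz = y_kiln·Δb = 9 × (-6) = -54, so new z* = 3721 − 54 = 3667.

3667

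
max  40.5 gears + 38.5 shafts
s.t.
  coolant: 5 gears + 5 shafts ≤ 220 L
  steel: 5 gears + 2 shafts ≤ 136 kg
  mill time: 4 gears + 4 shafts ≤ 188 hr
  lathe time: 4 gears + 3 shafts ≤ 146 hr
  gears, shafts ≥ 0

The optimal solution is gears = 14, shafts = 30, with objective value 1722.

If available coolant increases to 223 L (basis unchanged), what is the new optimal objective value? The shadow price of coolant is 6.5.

Δb = 3, so new z* = 1722 + (6.5)·(3) = 1722 + 19.5 = 1741.5.

1741.5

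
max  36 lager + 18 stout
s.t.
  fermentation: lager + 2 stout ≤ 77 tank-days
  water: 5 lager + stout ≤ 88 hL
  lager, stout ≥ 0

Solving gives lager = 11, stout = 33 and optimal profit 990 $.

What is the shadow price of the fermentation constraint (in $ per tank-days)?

6

Both fermentation and water are binding at x*.
Dual feasibility on the basic columns requires 1·y_fermentation + 5·y_water = 36, 2·y_fermentation + 1·y_water = 18.
→ y_fermentation = 6 and y_water = 6.
Shadow price of fermentation = 6.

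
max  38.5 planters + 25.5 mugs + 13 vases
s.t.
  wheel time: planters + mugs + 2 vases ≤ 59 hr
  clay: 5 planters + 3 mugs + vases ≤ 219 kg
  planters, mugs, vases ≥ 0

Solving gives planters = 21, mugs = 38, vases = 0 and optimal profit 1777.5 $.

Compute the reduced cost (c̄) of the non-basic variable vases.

-5.5

Check each constraint at x*: wheel time 59/59 (tight); clay 219/219 (tight).
Dual feasibility on the basic columns requires 1·y_wheel time + 5·y_clay = 38.5, 1·y_wheel time + 3·y_clay = 25.5.
Solving: y_wheel time = 6, y_clay = 6.5.
Reduced cost of vases: c₃ − yᵀa₃ = 13 − (6·2 + 6.5·1) = 13 − 18.5 = -5.5.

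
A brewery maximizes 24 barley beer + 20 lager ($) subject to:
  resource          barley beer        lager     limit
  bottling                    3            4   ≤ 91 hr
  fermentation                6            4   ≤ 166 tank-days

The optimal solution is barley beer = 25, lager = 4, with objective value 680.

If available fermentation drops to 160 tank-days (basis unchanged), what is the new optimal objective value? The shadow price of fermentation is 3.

662

Δb = -6, so new z* = 680 + (3)·(-6) = 680 − 18 = 662.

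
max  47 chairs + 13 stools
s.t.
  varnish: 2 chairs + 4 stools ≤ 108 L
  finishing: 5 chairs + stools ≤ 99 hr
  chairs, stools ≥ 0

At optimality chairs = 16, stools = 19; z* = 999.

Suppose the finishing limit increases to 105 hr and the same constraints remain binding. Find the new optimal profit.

At the optimum: varnish uses 108 of 108 (binding); finishing uses 99 of 99 (binding).
From A_Bᵀ y = c: 2·y_varnish + 5·y_finishing = 47; 4·y_varnish + 1·y_finishing = 13.
Solving: y_varnish = 1, y_finishing = 9.
Δz = y_finishing·Δb = 9 × (6) = 54, so new z* = 999 + 54 = 1053.

1053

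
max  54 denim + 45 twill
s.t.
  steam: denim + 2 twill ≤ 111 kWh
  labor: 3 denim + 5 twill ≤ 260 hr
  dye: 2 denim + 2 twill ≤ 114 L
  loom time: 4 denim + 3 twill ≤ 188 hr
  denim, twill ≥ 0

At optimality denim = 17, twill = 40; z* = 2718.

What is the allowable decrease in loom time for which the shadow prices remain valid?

Binding constraints: dye, loom time. The basis is B = [[2,2],[4,3]] with det -2.
Per unit decrease in loom time, x* moves by d = (-1, 1).
The basis stays optimal until labor becomes binding; allowable decrease = 4.5 hr.

4.5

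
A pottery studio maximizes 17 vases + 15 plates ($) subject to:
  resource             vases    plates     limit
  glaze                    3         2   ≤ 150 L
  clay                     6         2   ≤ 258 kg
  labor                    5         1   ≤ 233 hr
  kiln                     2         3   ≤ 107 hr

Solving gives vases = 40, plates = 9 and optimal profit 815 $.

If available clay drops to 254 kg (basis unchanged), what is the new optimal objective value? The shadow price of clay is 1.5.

Δb = -4, so new z* = 815 + (1.5)·(-4) = 815 − 6 = 809.

809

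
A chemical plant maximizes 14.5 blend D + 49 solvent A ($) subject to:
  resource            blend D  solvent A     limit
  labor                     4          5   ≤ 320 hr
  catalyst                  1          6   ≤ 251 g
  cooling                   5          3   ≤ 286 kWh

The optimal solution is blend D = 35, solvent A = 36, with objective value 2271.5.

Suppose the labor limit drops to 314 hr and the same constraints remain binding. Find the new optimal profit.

2259.5

Check each constraint at x*: labor 320/320 (tight); catalyst 251/251 (tight); cooling 283/286 (slack 3).
Since cooling is not tight, its dual is 0.
From A_Bᵀ y = c: 4·y_labor + 1·y_catalyst = 14.5; 5·y_labor + 6·y_catalyst = 49.
Solving: y_labor = 2, y_catalyst = 6.5.
Δz = y_labor·Δb = 2 × (-6) = -12, so new z* = 2271.5 − 12 = 2259.5.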